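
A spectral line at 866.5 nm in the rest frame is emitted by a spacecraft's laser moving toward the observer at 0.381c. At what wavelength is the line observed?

580.1 nm

Relativistic Doppler for wavelength: λ' = λ₀ · √((1 − β)/(1 + β)).
λ' = 866.5 × √(0.6190/1.3810) = 866.5 × 0.66950 ≈ 580.1 nm.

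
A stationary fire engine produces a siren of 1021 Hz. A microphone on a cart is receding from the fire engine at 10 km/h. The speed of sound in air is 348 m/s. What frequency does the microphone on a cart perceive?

10 km/h = 2.778 m/s.
Moving observer, stationary source: f' = f · (v − v_o)/v.
f' = 1021 × (348 − 2.778)/348 = 1021 × 345.22/348 ≈ 1013 Hz.

1013 Hz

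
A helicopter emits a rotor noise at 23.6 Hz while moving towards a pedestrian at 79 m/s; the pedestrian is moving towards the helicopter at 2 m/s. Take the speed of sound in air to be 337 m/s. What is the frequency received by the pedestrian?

Both move, so f' = f · (v + v_o)/(v − v_s).
f' = 23.6 × (337 + 2)/(337 − 79) = 23.6 × 339/258 ≈ 31.0 Hz.

31.0 Hz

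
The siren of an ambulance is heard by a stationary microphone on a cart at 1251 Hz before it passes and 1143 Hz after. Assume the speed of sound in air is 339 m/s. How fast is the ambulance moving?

f₁/f₂ = (v + v_s)/(v − v_s), so v_s = v · (f₁ − f₂)/(f₁ + f₂).
v_s = 339 × (1251 − 1143)/(1251 + 1143) = 339 × 108/2394 ≈ 15.3 m/s.

15.3 m/s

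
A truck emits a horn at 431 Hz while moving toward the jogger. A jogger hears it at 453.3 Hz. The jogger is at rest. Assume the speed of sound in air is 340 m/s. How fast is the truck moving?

f' = f · v/(v − v_s) ⇒ v_s = v · |1 − f/f'|.
v_s = 340 × |1 − 431/453.3| = 340 × 0.04919 ≈ 16.7 m/s.

16.7 m/s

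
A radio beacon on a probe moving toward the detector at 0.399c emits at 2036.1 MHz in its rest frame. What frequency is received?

3106.5 MHz

Relativistic Doppler for frequency: f' = f₀ · √((1 + β)/(1 − β)).
f' = 2036.1 × √(1.3990/0.6010) = 2036.1 × 1.52571 ≈ 3106.5 MHz.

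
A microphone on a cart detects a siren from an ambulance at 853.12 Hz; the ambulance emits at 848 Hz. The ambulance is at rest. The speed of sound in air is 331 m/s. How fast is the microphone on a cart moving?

2.00 m/s

f' > f, so the microphone on a cart is approaching.
f' = f · (v + v_o)/v ⇒ v_o = v · |f'/f − 1|.
v_o = 331 × |853.12/848 − 1| = 331 × 0.006038 ≈ 2.00 m/s.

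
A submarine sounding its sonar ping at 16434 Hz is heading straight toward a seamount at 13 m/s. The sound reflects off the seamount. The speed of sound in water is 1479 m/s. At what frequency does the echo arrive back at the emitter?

16725 Hz

The seamount receives the sound from a moving source: f₁ = f₀ · v/(v − v_e) = 16434 × 1479/1466 ≈ 16580 Hz.
On the return leg the submarine is a moving observer: f₂ = f₁ · (v + v_e)/v = 16580 × 1492/1479 ≈ 16725 Hz.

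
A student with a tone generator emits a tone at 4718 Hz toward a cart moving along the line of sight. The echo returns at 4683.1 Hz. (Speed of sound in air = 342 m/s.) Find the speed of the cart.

Double Doppler shift off a moving reflector: f₂ = f₀ · (v + u)/(v − u) (u > 0 toward emitter).
Rearranging, u = v · (f₂ − f₀)/(f₂ + f₀) = 342 × -34.9/9401.1 ≈ -1.27 m/s.
So the cart is moving at 1.27 m/s away from the emitter.

1.27 m/s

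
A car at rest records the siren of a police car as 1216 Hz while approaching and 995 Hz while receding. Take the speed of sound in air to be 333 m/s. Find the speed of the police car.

f₁/f₂ = (v + v_s)/(v − v_s), so v_s = v · (f₁ − f₂)/(f₁ + f₂).
v_s = 333 × (1216 − 995)/(1216 + 995) = 333 × 221/2211 ≈ 33 m/s.

33 m/s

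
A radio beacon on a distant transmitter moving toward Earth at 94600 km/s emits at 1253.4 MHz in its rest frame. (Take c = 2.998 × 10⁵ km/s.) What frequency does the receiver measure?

1737.7 MHz

β = v/c = 94600/299800 = 0.3155.
Relativistic Doppler for frequency: f' = f₀ · √((1 + β)/(1 − β)).
f' = 1253.4 × √(1.3155/0.6845) = 1253.4 × 1.38637 ≈ 1737.7 MHz.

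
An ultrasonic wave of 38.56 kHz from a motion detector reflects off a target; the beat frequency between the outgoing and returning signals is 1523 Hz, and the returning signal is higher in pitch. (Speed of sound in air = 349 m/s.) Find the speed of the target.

6.8 m/s

Double Doppler shift off a moving reflector: f₂ = f₀ · (v + u)/(v − u) (u > 0 toward emitter).
Returning signal is higher, so f₂ = f₀ + Δf = 38560 + 1523 = 40083 Hz.
Rearranging, u = v · (f₂ − f₀)/(f₂ + f₀) = 349 × 1523/78643 ≈ 6.8 m/s.
So the target is moving at 6.8 m/s toward the emitter.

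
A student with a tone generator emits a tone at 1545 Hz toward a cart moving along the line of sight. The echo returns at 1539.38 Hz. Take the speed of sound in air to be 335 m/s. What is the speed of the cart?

0.61 m/s

Double Doppler shift off a moving reflector: f₂ = f₀ · (v + u)/(v − u) (u > 0 toward emitter).
Rearranging, u = v · (f₂ − f₀)/(f₂ + f₀) = 335 × -5.62/3084.38 ≈ -0.61 m/s.
So the cart is moving at 0.61 m/s away from the emitter.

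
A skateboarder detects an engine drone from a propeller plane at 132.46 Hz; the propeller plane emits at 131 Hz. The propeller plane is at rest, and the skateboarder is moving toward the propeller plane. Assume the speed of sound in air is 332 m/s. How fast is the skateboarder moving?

3.7 m/s

f' = f · (v + v_o)/v ⇒ v_o = v · |f'/f − 1|.
v_o = 332 × |132.46/131 − 1| = 332 × 0.01115 ≈ 3.7 m/s.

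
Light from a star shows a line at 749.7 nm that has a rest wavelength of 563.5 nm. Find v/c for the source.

λ'/λ₀ = 1.3304 > 1 (redshift), so the source is receding.
λ'/λ₀ = √((1 + β)/(1 − β)) for a receding source ⇒ β = (r² − 1)/(r² + 1) with r = λ'/λ₀.
β = (1.7701 − 1)/(1.7701 + 1) ≈ 0.278.

0.278c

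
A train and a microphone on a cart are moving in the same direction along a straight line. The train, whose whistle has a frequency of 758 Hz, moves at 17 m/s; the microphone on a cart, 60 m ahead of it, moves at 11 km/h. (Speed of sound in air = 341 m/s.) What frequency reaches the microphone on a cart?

791 Hz

11 km/h = 3.056 m/s.
The microphone on a cart is ahead, so the train is moving toward it while the microphone on a cart is moving away from the train.
General Doppler shift: f' = f · (v − v_o)/(v − v_s).
f' = 758 × (341 − 3.056)/(341 − 17) = 758 × 337.94/324 ≈ 791 Hz.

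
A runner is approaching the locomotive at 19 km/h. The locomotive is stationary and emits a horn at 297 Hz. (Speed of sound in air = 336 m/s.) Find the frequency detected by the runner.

19 km/h = 5.278 m/s.
Moving observer, stationary source: f' = f · (v + v_o)/v.
f' = 297 × (336 + 5.278)/336 = 297 × 341.28/336 ≈ 302 Hz.

302 Hz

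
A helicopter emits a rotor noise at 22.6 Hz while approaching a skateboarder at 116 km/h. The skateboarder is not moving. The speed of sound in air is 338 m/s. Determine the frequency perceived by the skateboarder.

25.0 Hz

116 km/h = 32.22 m/s.
Only the source moves, toward the listener, so f' = f · v/(v − v_s).
f' = 22.6 × 338/(338 − 32.22) = 22.6 × 338/305.8 ≈ 25.0 Hz.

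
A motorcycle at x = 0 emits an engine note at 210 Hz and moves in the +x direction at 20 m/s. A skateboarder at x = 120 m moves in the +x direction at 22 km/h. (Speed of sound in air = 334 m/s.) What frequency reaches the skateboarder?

22 km/h = 6.111 m/s.
The observer lies on the +x side, so the source is heading toward the observer and the observer is heading away from the source.
With source approaching and observer receding, f' = f · (v − v_o)/(v − v_s).
f' = 210 × (334 − 6.111)/(334 − 20) = 210 × 327.89/314 ≈ 219 Hz.

219 Hz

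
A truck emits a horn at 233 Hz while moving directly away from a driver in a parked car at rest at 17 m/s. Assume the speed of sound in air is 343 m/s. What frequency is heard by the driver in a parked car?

222 Hz

Only the source moves, away from the listener, so f' = f · v/(v + v_s).
f' = 233 × 343/(343 + 17) = 233 × 343/360 ≈ 222 Hz.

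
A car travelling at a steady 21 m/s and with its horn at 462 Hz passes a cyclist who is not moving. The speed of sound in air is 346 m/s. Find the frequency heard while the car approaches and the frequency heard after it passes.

492 Hz approaching; 436 Hz receding

Approaching: f₁ = f · v/(v − v_s) = 462 × 346/325 ≈ 492 Hz.
Receding: f₂ = f · v/(v + v_s) = 462 × 346/367 ≈ 436 Hz.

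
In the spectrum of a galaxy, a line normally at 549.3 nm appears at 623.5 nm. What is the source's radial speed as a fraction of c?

λ'/λ₀ = 1.1351 > 1 (redshift), so the source is receding.
λ'/λ₀ = √((1 + β)/(1 − β)) for a receding source ⇒ β = (r² − 1)/(r² + 1) with r = λ'/λ₀.
β = (1.2884 − 1)/(1.2884 + 1) ≈ 0.126.

0.126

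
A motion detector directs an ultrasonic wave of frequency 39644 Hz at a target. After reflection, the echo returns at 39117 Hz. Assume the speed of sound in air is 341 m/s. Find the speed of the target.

2.28 m/s

Double Doppler shift off a moving reflector: f₂ = f₀ · (v + u)/(v − u) (u > 0 toward emitter).
Rearranging, u = v · (f₂ − f₀)/(f₂ + f₀) = 341 × -527/78761 ≈ -2.28 m/s.
So the target is moving at 2.28 m/s away from the emitter.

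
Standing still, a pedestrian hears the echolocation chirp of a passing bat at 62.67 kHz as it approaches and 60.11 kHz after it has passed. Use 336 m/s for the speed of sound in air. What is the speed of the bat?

7.0 m/s

f₁/f₂ = (v + v_s)/(v − v_s), so v_s = v · (f₁ − f₂)/(f₁ + f₂).
v_s = 336 × (62.67 − 60.11)/(62.67 + 60.11) = 336 × 2.56/122.78 ≈ 7.0 m/s.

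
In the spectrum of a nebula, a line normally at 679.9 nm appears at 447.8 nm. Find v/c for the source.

λ'/λ₀ = 0.6586 < 1 (blueshift), so the source is approaching.
λ'/λ₀ = √((1 − β)/(1 + β)) for an approaching source ⇒ β = (1 − r²)/(1 + r²) with r = λ'/λ₀.
β = (1 − 0.4338)/(1 + 0.4338) ≈ 0.395.

0.395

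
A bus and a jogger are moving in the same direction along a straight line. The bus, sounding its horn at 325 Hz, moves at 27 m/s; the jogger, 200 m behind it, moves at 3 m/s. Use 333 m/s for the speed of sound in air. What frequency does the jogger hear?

The jogger is behind, so the bus is moving away from it while the jogger is moving toward the bus.
General Doppler shift: f' = f · (v + v_o)/(v + v_s).
f' = 325 × (333 + 3)/(333 + 27) = 325 × 336/360 ≈ 303 Hz.

303 Hz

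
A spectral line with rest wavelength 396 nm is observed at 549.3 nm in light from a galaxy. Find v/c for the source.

λ'/λ₀ = 1.3871 > 1 (redshift), so the source is receding.
λ'/λ₀ = √((1 + β)/(1 − β)) for a receding source ⇒ β = (r² − 1)/(r² + 1) with r = λ'/λ₀.
β = (1.9241 − 1)/(1.9241 + 1) ≈ 0.316.

0.316c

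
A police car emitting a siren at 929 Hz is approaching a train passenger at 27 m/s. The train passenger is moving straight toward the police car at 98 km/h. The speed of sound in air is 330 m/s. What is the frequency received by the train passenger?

98 km/h = 27.22 m/s.
General Doppler shift: f' = f · (v + v_o)/(v − v_s).
f' = 929 × (330 + 27.22)/(330 − 27) = 929 × 357.22/303 ≈ 1095 Hz.

1095 Hz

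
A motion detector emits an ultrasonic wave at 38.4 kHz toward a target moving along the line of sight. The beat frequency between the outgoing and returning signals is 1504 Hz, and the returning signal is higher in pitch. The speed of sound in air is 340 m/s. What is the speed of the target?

6.5 m/s

Double Doppler shift off a moving reflector: f₂ = f₀ · (v + u)/(v − u) (u > 0 toward emitter).
Returning signal is higher, so f₂ = f₀ + Δf = 38400 + 1504 = 39904 Hz.
Rearranging, u = v · (f₂ − f₀)/(f₂ + f₀) = 340 × 1504/78304 ≈ 6.5 m/s.
So the target is moving at 6.5 m/s toward the emitter.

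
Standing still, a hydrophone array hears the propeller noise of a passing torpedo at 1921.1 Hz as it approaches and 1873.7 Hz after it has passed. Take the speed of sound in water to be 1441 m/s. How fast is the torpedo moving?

f₁/f₂ = (v + v_s)/(v − v_s), so v_s = v · (f₁ − f₂)/(f₁ + f₂).
v_s = 1441 × (1921.1 − 1873.7)/(1921.1 + 1873.7) = 1441 × 47.4/3794.8 ≈ 18.0 m/s.

18.0 m/s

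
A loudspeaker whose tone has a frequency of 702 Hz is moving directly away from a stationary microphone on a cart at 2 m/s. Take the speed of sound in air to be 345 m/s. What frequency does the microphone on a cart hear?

Only the source moves, away from the listener, so f' = f · v/(v + v_s).
f' = 702 × 345/(345 + 2) = 702 × 345/347 ≈ 698 Hz.

698 Hz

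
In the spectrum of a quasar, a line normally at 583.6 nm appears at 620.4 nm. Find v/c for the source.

0.061c

λ'/λ₀ = 1.0631 > 1 (redshift), so the source is receding.
λ'/λ₀ = √((1 + β)/(1 − β)) for a receding source ⇒ β = (r² − 1)/(r² + 1) with r = λ'/λ₀.
β = (1.1301 − 1)/(1.1301 + 1) ≈ 0.061.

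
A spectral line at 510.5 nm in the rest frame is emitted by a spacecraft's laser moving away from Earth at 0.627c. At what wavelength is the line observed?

1066.2 nm

Relativistic Doppler for wavelength: λ' = λ₀ · √((1 + β)/(1 − β)).
λ' = 510.5 × √(1.6270/0.3730) = 510.5 × 2.08852 ≈ 1066.2 nm.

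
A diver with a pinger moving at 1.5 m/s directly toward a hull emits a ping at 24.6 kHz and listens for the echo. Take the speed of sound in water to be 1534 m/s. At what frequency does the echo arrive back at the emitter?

The hull receives the sound from a moving source: f₁ = f₀ · v/(v − v_e) = 24.6 × 1534/1532.5 ≈ 24.6 kHz.
On the return leg the diver with a pinger is a moving observer: f₂ = f₁ · (v + v_e)/v = 24.6 × 1535.5/1534 ≈ 24.6 kHz.

24.6 kHz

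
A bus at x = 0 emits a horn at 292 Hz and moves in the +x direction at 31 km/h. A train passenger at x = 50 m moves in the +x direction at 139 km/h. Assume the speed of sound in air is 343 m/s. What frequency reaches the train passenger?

266 Hz

31 km/h = 8.611 m/s; 139 km/h = 38.61 m/s.
The observer lies on the +x side, so the source is heading toward the observer and the observer is heading away from the source.
With source approaching and observer receding, f' = f · (v − v_o)/(v − v_s).
f' = 292 × (343 − 38.61)/(343 − 8.611) = 292 × 304.39/334.39 ≈ 266 Hz.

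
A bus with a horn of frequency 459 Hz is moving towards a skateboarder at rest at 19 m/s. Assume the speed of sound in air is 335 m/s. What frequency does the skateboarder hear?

487 Hz

With the source moving toward a stationary observer, f' = f · v/(v − v_s).
f' = 459 × 335/(335 − 19) = 459 × 335/316 ≈ 487 Hz.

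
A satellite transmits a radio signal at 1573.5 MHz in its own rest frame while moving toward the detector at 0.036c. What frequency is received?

Relativistic Doppler for frequency: f' = f₀ · √((1 + β)/(1 − β)).
f' = 1573.5 × √(1.0360/0.9640) = 1573.5 × 1.03667 ≈ 1631.2 MHz.

1631.2 MHz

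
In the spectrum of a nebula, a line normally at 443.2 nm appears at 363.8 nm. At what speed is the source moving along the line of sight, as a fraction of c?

0.195c

λ'/λ₀ = 0.8208 < 1 (blueshift), so the source is approaching.
λ'/λ₀ = √((1 − β)/(1 + β)) for an approaching source ⇒ β = (1 − r²)/(1 + r²) with r = λ'/λ₀.
β = (1 − 0.6738)/(1 + 0.6738) ≈ 0.195.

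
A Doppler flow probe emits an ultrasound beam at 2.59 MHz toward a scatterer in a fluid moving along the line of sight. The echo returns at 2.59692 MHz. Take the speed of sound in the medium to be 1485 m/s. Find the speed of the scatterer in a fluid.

1.98 m/s

Double Doppler shift off a moving reflector: f₂ = f₀ · (v + u)/(v − u) (u > 0 toward emitter).
Rearranging, u = v · (f₂ − f₀)/(f₂ + f₀) = 1485 × 0.00692/5.18692 ≈ 1.98 m/s.
So the scatterer in a fluid is moving at 1.98 m/s toward the emitter.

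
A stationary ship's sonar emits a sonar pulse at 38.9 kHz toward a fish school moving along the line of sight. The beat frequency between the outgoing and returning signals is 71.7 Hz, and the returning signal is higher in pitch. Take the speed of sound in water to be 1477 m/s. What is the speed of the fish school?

Double Doppler shift off a moving reflector: f₂ = f₀ · (v + u)/(v − u) (u > 0 toward emitter).
Returning signal is higher, so f₂ = f₀ + Δf = 38900 + 71.7 = 38971.7 Hz.
Rearranging, u = v · (f₂ − f₀)/(f₂ + f₀) = 1477 × 71.7/77871.7 ≈ 1.36 m/s.
So the fish school is moving at 1.36 m/s toward the emitter.

1.36 m/s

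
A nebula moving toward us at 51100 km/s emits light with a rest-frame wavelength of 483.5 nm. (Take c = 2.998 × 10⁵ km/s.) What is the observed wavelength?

β = v/c = 51100/299800 = 0.1704.
Relativistic Doppler for wavelength: λ' = λ₀ · √((1 − β)/(1 + β)).
λ' = 483.5 × √(0.8296/1.1704) = 483.5 × 0.84187 ≈ 407.0 nm.

407.0 nm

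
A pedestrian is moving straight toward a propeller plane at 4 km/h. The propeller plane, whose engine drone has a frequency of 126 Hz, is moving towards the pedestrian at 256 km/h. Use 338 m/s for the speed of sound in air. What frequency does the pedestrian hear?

160 Hz

256 km/h = 71.11 m/s; 4 km/h = 1.111 m/s.
General Doppler shift: f' = f · (v + v_o)/(v − v_s).
f' = 126 × (338 + 1.111)/(338 − 71.11) = 126 × 339.11/266.89 ≈ 160 Hz.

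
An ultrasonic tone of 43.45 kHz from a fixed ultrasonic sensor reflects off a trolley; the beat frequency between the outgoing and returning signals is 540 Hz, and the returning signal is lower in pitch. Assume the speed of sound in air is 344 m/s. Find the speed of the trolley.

Double Doppler shift off a moving reflector: f₂ = f₀ · (v + u)/(v − u) (u > 0 toward emitter).
Returning signal is lower, so f₂ = f₀ − Δf = 43450 − 540 = 42910 Hz.
Rearranging, u = v · (f₂ − f₀)/(f₂ + f₀) = 344 × -540/86360 ≈ -2.15 m/s.
So the trolley is moving at 2.15 m/s away from the emitter.

2.15 m/s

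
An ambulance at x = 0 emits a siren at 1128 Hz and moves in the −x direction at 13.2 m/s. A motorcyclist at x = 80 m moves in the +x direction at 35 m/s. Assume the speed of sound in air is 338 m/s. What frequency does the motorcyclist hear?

973 Hz

The observer lies on the +x side, so the source is heading away from the observer and the observer is heading away from the source.
Both move, so f' = f · (v − v_o)/(v + v_s).
f' = 1128 × (338 − 35)/(338 + 13.2) = 1128 × 303/351.2 ≈ 973 Hz.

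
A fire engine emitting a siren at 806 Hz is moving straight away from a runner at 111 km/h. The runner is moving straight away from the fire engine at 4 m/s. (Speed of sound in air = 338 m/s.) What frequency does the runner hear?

730 Hz

111 km/h = 30.83 m/s.
Both move, so f' = f · (v − v_o)/(v + v_s).
f' = 806 × (338 − 4)/(338 + 30.83) = 806 × 334/368.83 ≈ 730 Hz.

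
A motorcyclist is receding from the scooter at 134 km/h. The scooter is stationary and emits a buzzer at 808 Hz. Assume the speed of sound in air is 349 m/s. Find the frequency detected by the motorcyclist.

722 Hz

134 km/h = 37.22 m/s.
Moving observer, stationary source: f' = f · (v − v_o)/v.
f' = 808 × (349 − 37.22)/349 = 808 × 311.78/349 ≈ 722 Hz.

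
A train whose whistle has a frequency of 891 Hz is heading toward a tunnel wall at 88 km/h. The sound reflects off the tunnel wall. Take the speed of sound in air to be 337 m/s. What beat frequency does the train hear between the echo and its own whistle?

88 km/h = 24.44 m/s.
The tunnel wall receives the sound from a moving source: f₁ = f₀ · v/(v − v_e) = 891 × 337/312.56 ≈ 960.7 Hz.
On the return leg the train is a moving observer: f₂ = f₁ · (v + v_e)/v = 960.7 × 361.44/337 ≈ 1030.4 Hz.
Equivalently f₂ = f₀ · (v + v_e)/(v − v_e).
Beat against the emitted tone: |f₂ − f₀| = 2v_e·f₀/(v − v_e) = 2 × 24.44 × 891/312.56 ≈ 139 Hz.

139 Hz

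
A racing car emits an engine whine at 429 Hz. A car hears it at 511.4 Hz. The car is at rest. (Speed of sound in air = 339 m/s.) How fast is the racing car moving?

f' > f, so the racing car is approaching.
f' = f · v/(v − v_s) ⇒ v_s = v · |1 − f/f'|.
v_s = 339 × |1 − 429/511.4| = 339 × 0.1611 ≈ 55 m/s.

55 m/s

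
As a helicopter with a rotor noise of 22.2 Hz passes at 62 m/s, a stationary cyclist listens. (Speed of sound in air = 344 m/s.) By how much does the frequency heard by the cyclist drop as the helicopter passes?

8.27 Hz

Approaching: f₁ = f · v/(v − v_s) = 22.2 × 344/282 ≈ 27.08 Hz.
Receding: f₂ = f · v/(v + v_s) = 22.2 × 344/406 ≈ 18.81 Hz.
Drop: f₁ − f₂ = 2f·v·v_s/(v² − v_s²) = 2 × 22.2 × 344 × 62/(344² − 62²) ≈ 8.27 Hz.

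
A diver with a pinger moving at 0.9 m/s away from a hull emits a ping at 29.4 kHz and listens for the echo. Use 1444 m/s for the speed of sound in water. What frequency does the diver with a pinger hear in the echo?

The hull receives the sound from a moving source: f₁ = f₀ · v/(v + v_e) = 29.4 × 1444/1444.9 ≈ 29.4 kHz.
On the return leg the diver with a pinger is a moving observer: f₂ = f₁ · (v − v_e)/v = 29.4 × 1443.1/1444 ≈ 29.4 kHz.
Equivalently f₂ = f₀ · (v − v_e)/(v + v_e).

29.4 kHz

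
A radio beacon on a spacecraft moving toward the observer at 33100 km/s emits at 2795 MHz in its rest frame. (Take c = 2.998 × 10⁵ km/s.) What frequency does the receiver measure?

β = v/c = 33100/299800 = 0.1104.
Relativistic Doppler for frequency: f' = f₀ · √((1 + β)/(1 − β)).
f' = 2795 × √(1.1104/0.8896) = 2795 × 1.11724 ≈ 3122.7 MHz.

3122.7 MHz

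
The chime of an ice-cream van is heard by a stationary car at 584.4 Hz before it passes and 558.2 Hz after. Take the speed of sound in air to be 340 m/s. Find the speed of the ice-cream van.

f₁/f₂ = (v + v_s)/(v − v_s), so v_s = v · (f₁ − f₂)/(f₁ + f₂).
v_s = 340 × (584.4 − 558.2)/(584.4 + 558.2) = 340 × 26.2/1142.6 ≈ 7.8 m/s.

7.8 m/s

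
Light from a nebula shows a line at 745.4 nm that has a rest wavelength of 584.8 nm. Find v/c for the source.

λ'/λ₀ = 1.2746 > 1 (redshift), so the source is receding.
λ'/λ₀ = √((1 + β)/(1 − β)) for a receding source ⇒ β = (r² − 1)/(r² + 1) with r = λ'/λ₀.
β = (1.6247 − 1)/(1.6247 + 1) ≈ 0.238.

0.238c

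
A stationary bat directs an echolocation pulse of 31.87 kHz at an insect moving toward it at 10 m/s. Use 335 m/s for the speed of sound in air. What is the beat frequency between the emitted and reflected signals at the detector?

1961 Hz

The insect first receives the wave as a moving observer: f₁ = f₀ · (v + u)/v = 31.87 × (335 + 10)/335 ≈ 32.821 kHz.
On reflection it acts as a source moving toward the stationary detector: f₂ = f₁ · v/(v − u) = 32.821 × 335/325 ≈ 33.831 kHz.
Beat frequency (with f₀ = 31870 Hz): |f₂ − f₀| = 2u·f₀/(v − u) = 2 × 10 × 31870/325 ≈ 1961 Hz.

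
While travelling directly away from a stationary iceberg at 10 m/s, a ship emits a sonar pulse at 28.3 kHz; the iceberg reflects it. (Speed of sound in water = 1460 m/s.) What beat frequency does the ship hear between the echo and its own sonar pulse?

385 Hz

The iceberg receives the sound from a moving source: f₁ = f₀ · v/(v + v_e) = 28.3 × 1460/1470 ≈ 28.107 kHz.
On the return leg the ship is a moving observer: f₂ = f₁ · (v − v_e)/v = 28.107 × 1450/1460 ≈ 27.915 kHz.
Beat against the emitted tone (with f₀ = 28300 Hz): |f₂ − f₀| = 2v_e·f₀/(v + v_e) = 2 × 10 × 28300/1470 ≈ 385 Hz.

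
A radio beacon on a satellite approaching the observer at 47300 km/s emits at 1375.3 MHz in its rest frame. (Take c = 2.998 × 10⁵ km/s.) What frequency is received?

β = v/c = 47300/299800 = 0.1578.
Relativistic Doppler for frequency: f' = f₀ · √((1 + β)/(1 − β)).
f' = 1375.3 × √(1.1578/0.8422) = 1375.3 × 1.17246 ≈ 1612.5 MHz.

1612.5 MHz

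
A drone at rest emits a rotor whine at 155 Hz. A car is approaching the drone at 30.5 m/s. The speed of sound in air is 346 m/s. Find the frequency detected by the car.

Only the observer moves, toward the source, so f' = f · (v + v_o)/v.
f' = 155 × (346 + 30.5)/346 = 155 × 376.5/346 ≈ 169 Hz.

169 Hz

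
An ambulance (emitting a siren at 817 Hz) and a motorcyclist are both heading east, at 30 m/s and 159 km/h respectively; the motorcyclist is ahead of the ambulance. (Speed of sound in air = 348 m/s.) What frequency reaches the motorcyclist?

159 km/h = 44.17 m/s.
The motorcyclist is ahead, so the ambulance is moving toward it while the motorcyclist is moving away from the ambulance.
With source approaching and observer receding, f' = f · (v − v_o)/(v − v_s).
f' = 817 × (348 − 44.17)/(348 − 30) = 817 × 303.83/318 ≈ 781 Hz.

781 Hz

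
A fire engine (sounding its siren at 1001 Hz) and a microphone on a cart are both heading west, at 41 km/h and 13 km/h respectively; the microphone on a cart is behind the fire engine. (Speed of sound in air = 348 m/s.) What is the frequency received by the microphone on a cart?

41 km/h = 11.39 m/s; 13 km/h = 3.611 m/s.
The microphone on a cart is behind, so the fire engine is moving away from it while the microphone on a cart is moving toward the fire engine.
With source receding and observer approaching, f' = f · (v + v_o)/(v + v_s).
f' = 1001 × (348 + 3.611)/(348 + 11.39) = 1001 × 351.61/359.39 ≈ 979 Hz.

979 Hz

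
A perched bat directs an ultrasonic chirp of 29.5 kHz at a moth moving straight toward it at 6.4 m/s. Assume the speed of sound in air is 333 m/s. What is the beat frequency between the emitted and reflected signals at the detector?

At the moth (a moving observer), f₁ = f₀ · (v + u)/v = 29.5 × 339.4/333 ≈ 30.067 kHz.
On reflection it acts as a source moving toward the stationary detector: f₂ = f₁ · v/(v − u) = 30.067 × 333/326.6 ≈ 30.656 kHz.
Equivalently f₂ = f₀ · (v + u)/(v − u).
Beat frequency (with f₀ = 29500 Hz): |f₂ − f₀| = 2u·f₀/(v − u) = 2 × 6.4 × 29500/326.6 ≈ 1156 Hz.

1156 Hz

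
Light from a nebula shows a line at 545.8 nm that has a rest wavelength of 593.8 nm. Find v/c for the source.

0.084c

λ'/λ₀ = 0.9192 < 1 (blueshift), so the source is approaching.
λ'/λ₀ = √((1 − β)/(1 + β)) for an approaching source ⇒ β = (1 − r²)/(1 + r²) with r = λ'/λ₀.
β = (1 − 0.8449)/(1 + 0.8449) ≈ 0.084.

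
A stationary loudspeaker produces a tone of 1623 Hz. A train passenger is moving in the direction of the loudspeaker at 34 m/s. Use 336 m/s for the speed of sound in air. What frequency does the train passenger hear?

1787 Hz

Only the observer moves, toward the source, so f' = f · (v + v_o)/v.
f' = 1623 × (336 + 34)/336 = 1623 × 370/336 ≈ 1787 Hz.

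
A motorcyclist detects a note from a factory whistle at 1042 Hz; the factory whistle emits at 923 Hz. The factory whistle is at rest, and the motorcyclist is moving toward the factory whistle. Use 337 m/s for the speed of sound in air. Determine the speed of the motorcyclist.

43 m/s

f' = f · (v + v_o)/v ⇒ v_o = v · |f'/f − 1|.
v_o = 337 × |1042/923 − 1| = 337 × 0.1289 ≈ 43 m/s.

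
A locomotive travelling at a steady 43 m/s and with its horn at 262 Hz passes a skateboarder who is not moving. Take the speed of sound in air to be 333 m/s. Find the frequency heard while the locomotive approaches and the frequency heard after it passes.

301 Hz approaching; 232 Hz receding

Approaching: f₁ = f · v/(v − v_s) = 262 × 333/290 ≈ 301 Hz.
Receding: f₂ = f · v/(v + v_s) = 262 × 333/376 ≈ 232 Hz.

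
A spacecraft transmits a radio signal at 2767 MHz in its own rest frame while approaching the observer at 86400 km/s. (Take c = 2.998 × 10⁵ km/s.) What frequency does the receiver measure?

3722.4 MHz

β = v/c = 86400/299800 = 0.2882.
Relativistic Doppler for frequency: f' = f₀ · √((1 + β)/(1 − β)).
f' = 2767 × √(1.2882/0.7118) = 2767 × 1.34527 ≈ 3722.4 MHz.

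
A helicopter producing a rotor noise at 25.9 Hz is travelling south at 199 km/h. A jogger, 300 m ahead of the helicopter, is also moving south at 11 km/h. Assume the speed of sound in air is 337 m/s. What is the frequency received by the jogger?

199 km/h = 55.28 m/s; 11 km/h = 3.056 m/s.
The jogger is ahead, so the helicopter is moving toward it while the jogger is moving away from the helicopter.
With source approaching and observer receding, f' = f · (v − v_o)/(v − v_s).
f' = 25.9 × (337 − 3.056)/(337 − 55.28) = 25.9 × 333.94/281.72 ≈ 30.7 Hz.

30.7 Hz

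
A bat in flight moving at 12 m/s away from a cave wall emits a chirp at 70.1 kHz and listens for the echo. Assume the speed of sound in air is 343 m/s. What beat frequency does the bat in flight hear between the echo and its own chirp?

4739 Hz

The cave wall receives the sound from a moving source: f₁ = f₀ · v/(v + v_e) = 70.1 × 343/355 ≈ 67.73 kHz.
On the return leg the bat in flight is a moving observer: f₂ = f₁ · (v − v_e)/v = 67.73 × 331/343 ≈ 65.36 kHz.
Beat against the emitted tone (with f₀ = 70100 Hz): |f₂ − f₀| = 2v_e·f₀/(v + v_e) = 2 × 12 × 70100/355 ≈ 4739 Hz.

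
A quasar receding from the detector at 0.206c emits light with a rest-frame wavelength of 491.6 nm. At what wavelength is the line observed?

605.9 nm

Relativistic Doppler for wavelength: λ' = λ₀ · √((1 + β)/(1 − β)).
λ' = 491.6 × √(1.2060/0.7940) = 491.6 × 1.23243 ≈ 605.9 nm.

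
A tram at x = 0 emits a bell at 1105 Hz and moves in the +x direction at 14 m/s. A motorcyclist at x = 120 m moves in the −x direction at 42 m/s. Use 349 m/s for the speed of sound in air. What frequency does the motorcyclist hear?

The observer lies on the +x side, so the source is heading toward the observer and the observer is heading toward the source.
General Doppler shift: f' = f · (v + v_o)/(v − v_s).
f' = 1105 × (349 + 42)/(349 − 14) = 1105 × 391/335 ≈ 1290 Hz.

1290 Hz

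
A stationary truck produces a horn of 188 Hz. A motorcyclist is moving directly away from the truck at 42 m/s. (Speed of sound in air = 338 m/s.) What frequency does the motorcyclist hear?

Only the observer moves, away from the source, so f' = f · (v − v_o)/v.
f' = 188 × (338 − 42)/338 = 188 × 296/338 ≈ 165 Hz.

165 Hz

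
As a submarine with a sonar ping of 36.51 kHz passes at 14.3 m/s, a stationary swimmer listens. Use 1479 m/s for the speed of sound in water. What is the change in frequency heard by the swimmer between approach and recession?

0.706 kHz

Approaching: f₁ = f · v/(v − v_s) = 36.51 × 1479/1464.7 ≈ 36.866 kHz.
Receding: f₂ = f · v/(v + v_s) = 36.51 × 1479/1493.3 ≈ 36.160 kHz.
Drop: f₁ − f₂ = 2f·v·v_s/(v² − v_s²) = 2 × 36.51 × 1479 × 14.3/(1479² − 14.3²) ≈ 0.706 kHz.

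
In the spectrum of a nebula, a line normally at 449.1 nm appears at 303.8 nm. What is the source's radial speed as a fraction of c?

0.372c

λ'/λ₀ = 0.6765 < 1 (blueshift), so the source is approaching.
λ'/λ₀ = √((1 − β)/(1 + β)) for an approaching source ⇒ β = (1 − r²)/(1 + r²) with r = λ'/λ₀.
β = (1 − 0.4576)/(1 + 0.4576) ≈ 0.372.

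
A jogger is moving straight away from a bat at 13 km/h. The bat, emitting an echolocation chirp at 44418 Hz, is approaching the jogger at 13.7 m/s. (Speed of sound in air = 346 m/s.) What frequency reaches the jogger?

45767 Hz

13 km/h = 3.611 m/s.
General Doppler shift: f' = f · (v − v_o)/(v − v_s).
f' = 44418 × (346 − 3.611)/(346 − 13.7) = 44418 × 342.39/332.3 ≈ 45767 Hz.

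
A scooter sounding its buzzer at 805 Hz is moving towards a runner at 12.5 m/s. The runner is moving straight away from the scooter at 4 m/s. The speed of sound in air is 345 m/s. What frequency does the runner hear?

826 Hz

General Doppler shift: f' = f · (v − v_o)/(v − v_s).
f' = 805 × (345 − 4)/(345 − 12.5) = 805 × 341/332.5 ≈ 826 Hz.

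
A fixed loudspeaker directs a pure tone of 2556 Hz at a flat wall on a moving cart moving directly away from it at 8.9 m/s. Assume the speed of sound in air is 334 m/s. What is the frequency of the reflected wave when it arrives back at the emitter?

2423 Hz

The flat wall on a moving cart first receives the wave as a moving observer: f₁ = f₀ · (v − u)/v = 2556 × (334 − 8.9)/334 ≈ 2488 Hz.
The reflection then acts as a moving source: f₂ = f₁ · v/(v + u) ≈ 2423 Hz.
Equivalently f₂ = f₀ · (v − u)/(v + u).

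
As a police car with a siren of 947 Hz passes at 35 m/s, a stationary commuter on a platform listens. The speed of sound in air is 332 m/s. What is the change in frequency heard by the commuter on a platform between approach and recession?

202 Hz

Approaching: f₁ = f · v/(v − v_s) = 947 × 332/297 ≈ 1059 Hz.
Receding: f₂ = f · v/(v + v_s) = 947 × 332/367 ≈ 857 Hz.
Drop: f₁ − f₂ = 2f·v·v_s/(v² − v_s²) = 2 × 947 × 332 × 35/(332² − 35²) ≈ 202 Hz.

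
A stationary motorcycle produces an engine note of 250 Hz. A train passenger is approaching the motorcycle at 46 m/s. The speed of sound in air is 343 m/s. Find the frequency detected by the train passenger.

Moving observer, stationary source: f' = f · (v + v_o)/v.
f' = 250 × (343 + 46)/343 = 250 × 389/343 ≈ 284 Hz.

284 Hz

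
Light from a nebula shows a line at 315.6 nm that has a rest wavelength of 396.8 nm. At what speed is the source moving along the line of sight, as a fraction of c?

0.225c

λ'/λ₀ = 0.7954 < 1 (blueshift), so the source is approaching.
λ'/λ₀ = √((1 − β)/(1 + β)) for an approaching source ⇒ β = (1 − r²)/(1 + r²) with r = λ'/λ₀.
β = (1 − 0.6326)/(1 + 0.6326) ≈ 0.225.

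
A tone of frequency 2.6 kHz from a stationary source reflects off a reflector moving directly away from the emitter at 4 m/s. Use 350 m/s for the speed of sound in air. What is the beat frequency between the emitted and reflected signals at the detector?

The reflector first receives the wave as a moving observer: f₁ = f₀ · (v − u)/v = 2.6 × (350 − 4)/350 ≈ 2.5703 kHz.
The reflection then acts as a moving source: f₂ = f₁ · v/(v + u) ≈ 2.5412 kHz.
Beat frequency (with f₀ = 2600 Hz): |f₂ − f₀| = 2u·f₀/(v + u) = 2 × 4 × 2600/354 ≈ 58.8 Hz.

58.8 Hz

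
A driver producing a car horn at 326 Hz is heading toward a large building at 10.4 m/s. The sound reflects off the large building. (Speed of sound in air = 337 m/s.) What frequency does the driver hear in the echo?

The large building receives the sound from a moving source: f₁ = f₀ · v/(v − v_e) = 326 × 337/326.6 ≈ 336 Hz.
On the return leg the driver is a moving observer: f₂ = f₁ · (v + v_e)/v = 336 × 347.4/337 ≈ 347 Hz.

347 Hz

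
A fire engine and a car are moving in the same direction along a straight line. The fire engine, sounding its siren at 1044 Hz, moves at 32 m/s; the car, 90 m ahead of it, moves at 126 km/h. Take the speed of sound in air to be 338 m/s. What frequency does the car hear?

1034 Hz

126 km/h = 35 m/s.
The car is ahead, so the fire engine is moving toward it while the car is moving away from the fire engine.
With source approaching and observer receding, f' = f · (v − v_o)/(v − v_s).
f' = 1044 × (338 − 35)/(338 − 32) = 1044 × 303/306 ≈ 1034 Hz.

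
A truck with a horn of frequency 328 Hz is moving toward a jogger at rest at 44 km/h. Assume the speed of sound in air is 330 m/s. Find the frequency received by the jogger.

44 km/h = 12.22 m/s.
With the source moving toward a stationary observer, f' = f · v/(v − v_s).
f' = 328 × 330/(330 − 12.22) = 328 × 330/317.8 ≈ 341 Hz.

341 Hz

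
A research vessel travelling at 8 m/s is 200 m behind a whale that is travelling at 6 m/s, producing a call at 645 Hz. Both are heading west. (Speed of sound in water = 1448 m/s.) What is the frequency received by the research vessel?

646 Hz

The research vessel is behind, so the whale is moving away from it while the research vessel is moving toward the whale.
With source receding and observer approaching, f' = f · (v + v_o)/(v + v_s).
f' = 645 × (1448 + 8)/(1448 + 6) = 645 × 1456/1454 ≈ 646 Hz.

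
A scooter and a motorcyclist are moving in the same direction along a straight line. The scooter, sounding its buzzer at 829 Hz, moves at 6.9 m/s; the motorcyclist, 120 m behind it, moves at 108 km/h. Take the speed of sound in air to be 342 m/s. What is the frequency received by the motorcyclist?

884 Hz

108 km/h = 30 m/s.
The motorcyclist is behind, so the scooter is moving away from it while the motorcyclist is moving toward the scooter.
General Doppler shift: f' = f · (v + v_o)/(v + v_s).
f' = 829 × (342 + 30)/(342 + 6.9) = 829 × 372/348.9 ≈ 884 Hz.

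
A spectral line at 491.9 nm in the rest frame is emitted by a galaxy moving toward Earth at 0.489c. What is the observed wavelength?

Relativistic Doppler for wavelength: λ' = λ₀ · √((1 − β)/(1 + β)).
λ' = 491.9 × √(0.5110/1.4890) = 491.9 × 0.58582 ≈ 288.2 nm.

288.2 nm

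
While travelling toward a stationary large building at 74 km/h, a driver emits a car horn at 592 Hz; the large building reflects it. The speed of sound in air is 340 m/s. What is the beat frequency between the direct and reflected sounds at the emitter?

74 km/h = 20.56 m/s.
The large building receives the sound from a moving source: f₁ = f₀ · v/(v − v_e) = 592 × 340/319.44 ≈ 630.1 Hz.
On the return leg the driver is a moving observer: f₂ = f₁ · (v + v_e)/v = 630.1 × 360.56/340 ≈ 668.2 Hz.
Beat against the emitted tone: |f₂ − f₀| = 2v_e·f₀/(v − v_e) = 2 × 20.56 × 592/319.44 ≈ 76 Hz.

76 Hz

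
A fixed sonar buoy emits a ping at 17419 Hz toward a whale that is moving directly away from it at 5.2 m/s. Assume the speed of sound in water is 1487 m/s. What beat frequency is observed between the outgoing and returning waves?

The whale first receives the wave as a moving observer: f₁ = f₀ · (v − u)/v = 17419 × (1487 − 5.2)/1487 ≈ 17358.1 Hz.
The reflection then acts as a moving source: f₂ = f₁ · v/(v + u) ≈ 17297.6 Hz.
Beat frequency: |f₂ − f₀| = 2u·f₀/(v + u) = 2 × 5.2 × 17419/1492.2 ≈ 121 Hz.

121 Hz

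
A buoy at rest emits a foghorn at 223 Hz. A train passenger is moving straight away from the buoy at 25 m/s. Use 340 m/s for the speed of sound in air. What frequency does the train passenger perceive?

Moving observer, stationary source: f' = f · (v − v_o)/v.
f' = 223 × (340 − 25)/340 = 223 × 315/340 ≈ 207 Hz.

207 Hz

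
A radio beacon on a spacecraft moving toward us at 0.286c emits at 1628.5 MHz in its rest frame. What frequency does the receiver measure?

2185.5 MHz

Relativistic Doppler for frequency: f' = f₀ · √((1 + β)/(1 − β)).
f' = 1628.5 × √(1.2860/0.7140) = 1628.5 × 1.34206 ≈ 2185.5 MHz.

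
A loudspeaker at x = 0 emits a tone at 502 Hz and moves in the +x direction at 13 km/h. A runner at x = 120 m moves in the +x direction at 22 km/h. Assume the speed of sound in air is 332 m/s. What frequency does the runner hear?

498 Hz

13 km/h = 3.611 m/s; 22 km/h = 6.111 m/s.
The observer lies on the +x side, so the source is heading toward the observer and the observer is heading away from the source.
Both move, so f' = f · (v − v_o)/(v − v_s).
f' = 502 × (332 − 6.111)/(332 − 3.611) = 502 × 325.89/328.39 ≈ 498 Hz.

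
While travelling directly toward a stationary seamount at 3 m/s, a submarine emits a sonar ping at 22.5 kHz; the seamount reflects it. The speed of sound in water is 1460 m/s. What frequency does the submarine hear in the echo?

The seamount receives the sound from a moving source: f₁ = f₀ · v/(v − v_e) = 22.5 × 1460/1457 ≈ 22.5 kHz.
On the return leg the submarine is a moving observer: f₂ = f₁ · (v + v_e)/v = 22.5 × 1463/1460 ≈ 22.6 kHz.

22.6 kHz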